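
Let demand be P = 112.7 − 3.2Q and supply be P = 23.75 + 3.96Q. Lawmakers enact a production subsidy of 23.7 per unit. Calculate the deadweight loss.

39.22

Competitive equilibrium: 112.7 − 3.2Q = 23.75 + 3.96Q → Q* = 12.4232, P* = 72.9458.
The subsidy lowers effective supply by 23.7: P = 0.05 + 3.96Q.
New quantity: 112.7 − 3.2Q = 0.05 + 3.96Q → Q' = 15.7332.
Overproduction ΔQ = 15.7332 − 12.4232 = 3.31; wedge = subsidy = 23.7.
Welfare loss = ½ × 3.31 × 23.7 = 39.22.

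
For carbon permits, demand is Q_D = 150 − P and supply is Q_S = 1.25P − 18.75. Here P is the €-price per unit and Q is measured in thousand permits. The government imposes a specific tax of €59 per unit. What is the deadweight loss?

€966.94 thousand

In inverse form: demand P = 150 − Q, supply P = 15 + 0.8Q.
Competitive equilibrium: 150 − Q = 15 + 0.8Q → Q* = 75, P* = 75.
With the tax, the buyer price exceeds the seller price by 59: (150 − Q) − (15 + 0.8Q) = 59 → Q' = 42.22222.
ΔQ = 75 − 42.22222 = 32.77778; the wedge equals the tax, 59.
The triangle = ½ × 32.77778 × 59 = €966.94 thousand.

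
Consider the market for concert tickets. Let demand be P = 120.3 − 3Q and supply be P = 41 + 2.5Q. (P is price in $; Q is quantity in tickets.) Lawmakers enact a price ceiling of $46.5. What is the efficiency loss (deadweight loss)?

$410.53

Competitive equilibrium: 120.3 − 3Q = 41 + 2.5Q → Q* = 14.4182, P* = 77.0455.
At the ceiling P = 46.5, quantity supplied = (46.5 − 41)/2.5 = 2.2.
Willingness to pay at Q' = 2.2: 120.3 − 3·2.2 = 113.7.
ΔQ = 14.4182 − 2.2 = 12.2182; wedge = 113.7 − 46.5 = 67.2.
The triangle = ½ × 12.2182 × 67.2 = $410.53.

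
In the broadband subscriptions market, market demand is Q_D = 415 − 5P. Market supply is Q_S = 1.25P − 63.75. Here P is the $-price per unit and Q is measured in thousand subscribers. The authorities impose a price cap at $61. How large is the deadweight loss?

$190.125 thousand

In inverse form: demand P = 83 − 0.2Q, supply P = 51 + 0.8Q.
Competitive equilibrium: 83 − 0.2Q = 51 + 0.8Q → Q* = 32, P* = 76.6.
At the ceiling P = 61, quantity supplied = (61 − 51)/0.8 = 12.5.
Willingness to pay at Q' = 12.5: 83 − 0.2·12.5 = 80.5.
ΔQ = 32 − 12.5 = 19.5; wedge = 80.5 − 61 = 19.5.
Welfare loss = ½ × 19.5 × 19.5 = $190.125 thousand.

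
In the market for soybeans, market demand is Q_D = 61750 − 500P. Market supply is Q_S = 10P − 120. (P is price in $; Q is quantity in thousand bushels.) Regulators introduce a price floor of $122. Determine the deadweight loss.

In inverse form: demand P = 123.5 − 0.002Q, supply P = 12 + 0.1Q.
Competitive equilibrium: 123.5 − 0.002Q = 12 + 0.1Q → Q* = 1093.1373, P* = 121.3137.
At the floor P = 122, quantity demanded = (123.5 − 122)/0.002 = 750.
Sellers' marginal cost at Q' = 750: 12 + 0.1·750 = 87.
ΔQ = 1093.1373 − 750 = 343.1373; wedge = 122 − 87 = 35.
Deadweight loss = ½ × 343.1373 × 35 = $6004.90 thousand.

$6004.90 thousand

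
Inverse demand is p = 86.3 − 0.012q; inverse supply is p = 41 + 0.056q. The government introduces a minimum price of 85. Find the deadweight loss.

10580.42

Competitive equilibrium: 86.3 − 0.012q = 41 + 0.056q → q* = 666.1765, p* = 78.3059.
At the floor p = 85, quantity demanded = (86.3 − 85)/0.012 = 108.3333.
Sellers' marginal cost at q' = 108.3333: 41 + 0.056·108.3333 = 47.0667.
Δq = 666.1765 − 108.3333 = 557.8432; wedge = 85 − 47.0667 = 37.9333.
The triangle = ½ × 557.8432 × 37.9333 = 10580.42.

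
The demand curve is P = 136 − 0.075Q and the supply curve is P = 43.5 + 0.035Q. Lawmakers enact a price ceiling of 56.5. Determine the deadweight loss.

Competitive equilibrium: 136 − 0.075Q = 43.5 + 0.035Q → Q* = 840.90909, P* = 72.93182.
At the ceiling P = 56.5, quantity supplied = (56.5 − 43.5)/0.035 = 371.42857.
Willingness to pay at Q' = 371.42857: 136 − 0.075·371.42857 = 108.14286.
ΔQ = 840.90909 − 371.42857 = 469.48052; wedge = 108.14286 − 56.5 = 51.64286.
Deadweight loss = ½ × 469.48052 × 51.64286 = 12122.66.

12122.66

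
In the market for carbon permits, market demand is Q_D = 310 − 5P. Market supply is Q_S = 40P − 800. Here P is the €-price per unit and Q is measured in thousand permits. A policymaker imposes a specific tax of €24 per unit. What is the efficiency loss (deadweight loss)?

In inverse form: demand P = 62 − 0.2Q, supply P = 20 + 0.025Q.
Competitive equilibrium: 62 − 0.2Q = 20 + 0.025Q → Q* = 186.6667, P* = 24.6667.
With the tax, the buyer price exceeds the seller price by 24: (62 − 0.2Q) − (20 + 0.025Q) = 24 → Q' = 80.
ΔQ = 186.6667 − 80 = 106.6667; the wedge equals the tax, 24.
Deadweight loss = ½ × 106.6667 × 24 = €1280 thousand.

€1280 thousand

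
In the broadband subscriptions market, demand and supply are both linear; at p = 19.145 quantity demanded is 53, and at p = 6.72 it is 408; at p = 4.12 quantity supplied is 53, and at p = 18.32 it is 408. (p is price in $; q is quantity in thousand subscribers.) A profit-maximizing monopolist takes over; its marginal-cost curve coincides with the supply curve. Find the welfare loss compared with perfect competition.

$243.65 thousand

Demand slope = (6.72 − 19.145)/(408 − 53) = −0.035, so p = 21 − 0.035q.
Supply slope = (18.32 − 4.12)/(408 − 53) = 0.04, so p = 2 + 0.04q.
Competitive equilibrium: 21 − 0.035q = 2 + 0.04q → q* = 253.3333, p* = 12.1333.
Marginal revenue: MR = 21 − 0.07q. Set MR = MC: 21 − 0.07q = 2 + 0.04q → q_m = 172.7273.
Price p_m = 21 − 0.035·172.7273 = 14.9545; MC(q_m) = 2 + 0.04·172.7273 = 8.9091.
Competitive q* = 253.3333, so Δq = 80.606; wedge = 14.9545 − 8.9091 = 6.0454.
The triangle = ½ × 80.606 × 6.0454 = $243.65 thousand.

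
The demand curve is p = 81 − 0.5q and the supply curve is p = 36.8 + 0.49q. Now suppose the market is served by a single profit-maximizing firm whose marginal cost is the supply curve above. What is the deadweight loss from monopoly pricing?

Competitive equilibrium: 81 − 0.5q = 36.8 + 0.49q → q* = 44.6465, p* = 58.6768.
Marginal revenue: MR = 81 − q. Set MR = MC: 81 − q = 36.8 + 0.49q → q_m = 29.6644.
Price p_m = 81 − 0.5·29.6644 = 66.1678; MC(q_m) = 36.8 + 0.49·29.6644 = 51.3356.
Competitive q* = 44.6465, so Δq = 14.9821; wedge = 66.1678 − 51.3356 = 14.8322.
The triangle = ½ × 14.9821 × 14.8322 = 111.11.

111.11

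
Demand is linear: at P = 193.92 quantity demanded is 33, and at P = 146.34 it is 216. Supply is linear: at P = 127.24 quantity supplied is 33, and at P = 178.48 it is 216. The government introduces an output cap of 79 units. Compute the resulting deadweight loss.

1620.91

Demand slope = (146.34 − 193.92)/(216 − 33) = −0.26, so P = 202.5 − 0.26Q.
Supply slope = (178.48 − 127.24)/(216 − 33) = 0.28, so P = 118 + 0.28Q.
Competitive equilibrium: 202.5 − 0.26Q = 118 + 0.28Q → Q* = 156.4815, P* = 161.8148.
At Q = 79: demand price = 202.5 − 0.26·79 = 181.96; supply price = 118 + 0.28·79 = 140.12.
ΔQ = 156.4815 − 79 = 77.4815; wedge = 181.96 − 140.12 = 41.84.
DWL = ½ × 77.4815 × 41.84 = 1620.91.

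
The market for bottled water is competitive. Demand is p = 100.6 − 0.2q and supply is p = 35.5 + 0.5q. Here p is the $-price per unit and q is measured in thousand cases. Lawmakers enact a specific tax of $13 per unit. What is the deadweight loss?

$120.71 thousand

Competitive equilibrium: 100.6 − 0.2q = 35.5 + 0.5q → q* = 93, p* = 82.
With the tax, the buyer price exceeds the seller price by 13: (100.6 − 0.2q) − (35.5 + 0.5q) = 13 → q' = 74.4286.
Δq = 93 − 74.4286 = 18.5714; the wedge equals the tax, 13.
The triangle = ½ × 18.5714 × 13 = $120.71 thousand.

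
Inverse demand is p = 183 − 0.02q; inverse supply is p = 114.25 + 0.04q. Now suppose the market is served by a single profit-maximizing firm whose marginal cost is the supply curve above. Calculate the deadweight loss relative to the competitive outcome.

2461.75

Competitive equilibrium: 183 − 0.02q = 114.25 + 0.04q → q* = 1145.8333, p* = 160.0833.
Marginal revenue: MR = 183 − 0.04q. Set MR = MC: 183 − 0.04q = 114.25 + 0.04q → q_m = 859.375.
Price p_m = 183 − 0.02·859.375 = 165.8125; MC(q_m) = 114.25 + 0.04·859.375 = 148.625.
Competitive q* = 1145.8333, so Δq = 286.4583; wedge = 165.8125 − 148.625 = 17.1875.
Deadweight loss = ½ × 286.4583 × 17.1875 = 2461.75.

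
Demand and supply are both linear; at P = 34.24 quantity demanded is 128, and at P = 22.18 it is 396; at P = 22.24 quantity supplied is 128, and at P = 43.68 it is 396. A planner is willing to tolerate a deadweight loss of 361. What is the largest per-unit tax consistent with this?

Demand slope = (22.18 − 34.24)/(396 − 128) = −0.045, so P = 40 − 0.045Q.
Supply slope = (43.68 − 22.24)/(396 − 128) = 0.08, so P = 12 + 0.08Q.
Competitive equilibrium: 40 − 0.045Q = 12 + 0.08Q → Q* = 224, P* = 29.92.
A tax t gives ΔQ = t/0.125 and wedge t, so DWL = t²/0.25.
t²/0.25 = 361 → t² = 90.25 → t = 9.5.

9.5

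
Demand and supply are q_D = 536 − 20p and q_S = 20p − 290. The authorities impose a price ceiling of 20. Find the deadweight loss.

In inverse form: demand p = 26.8 − 0.05q, supply p = 14.5 + 0.05q.
Competitive equilibrium: 26.8 − 0.05q = 14.5 + 0.05q → q* = 123, p* = 20.65.
At the ceiling p = 20, quantity supplied = (20 − 14.5)/0.05 = 110.
Willingness to pay at q' = 110: 26.8 − 0.05·110 = 21.3.
Δq = 123 − 110 = 13; wedge = 21.3 − 20 = 1.3.
DWL = ½ × 13 × 1.3 = 8.45.

8.45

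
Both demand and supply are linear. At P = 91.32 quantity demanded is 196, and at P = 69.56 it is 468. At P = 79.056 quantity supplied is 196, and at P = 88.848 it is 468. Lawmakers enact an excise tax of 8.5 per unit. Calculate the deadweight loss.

Demand slope = (69.56 − 91.32)/(468 − 196) = −0.08, so P = 107 − 0.08Q.
Supply slope = (88.848 − 79.056)/(468 − 196) = 0.036, so P = 72 + 0.036Q.
Competitive equilibrium: 107 − 0.08Q = 72 + 0.036Q → Q* = 301.7241, P* = 82.8621.
With the tax, the buyer price exceeds the seller price by 8.5: (107 − 0.08Q) − (72 + 0.036Q) = 8.5 → Q' = 228.4483.
ΔQ = 301.7241 − 228.4483 = 73.2758; the wedge equals the tax, 8.5.
The triangle = ½ × 73.2758 × 8.5 = 311.42.

311.42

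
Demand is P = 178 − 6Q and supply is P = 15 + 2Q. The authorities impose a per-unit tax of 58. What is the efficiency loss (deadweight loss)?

210.25

Competitive equilibrium: 178 − 6Q = 15 + 2Q → Q* = 20.375, P* = 55.75.
With the tax, the buyer price exceeds the seller price by 58: (178 − 6Q) − (15 + 2Q) = 58 → Q' = 13.125.
ΔQ = 20.375 − 13.125 = 7.25; the wedge equals the tax, 58.
Deadweight loss = ½ × 7.25 × 58 = 210.25.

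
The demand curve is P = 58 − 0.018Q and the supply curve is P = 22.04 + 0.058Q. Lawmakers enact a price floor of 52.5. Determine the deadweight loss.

1067.44

Competitive equilibrium: 58 − 0.018Q = 22.04 + 0.058Q → Q* = 473.1579, P* = 49.4832.
At the floor P = 52.5, quantity demanded = (58 − 52.5)/0.018 = 305.5556.
Sellers' marginal cost at Q' = 305.5556: 22.04 + 0.058·305.5556 = 39.7622.
ΔQ = 473.1579 − 305.5556 = 167.6023; wedge = 52.5 − 39.7622 = 12.7378.
The triangle = ½ × 167.6023 × 12.7378 = 1067.44.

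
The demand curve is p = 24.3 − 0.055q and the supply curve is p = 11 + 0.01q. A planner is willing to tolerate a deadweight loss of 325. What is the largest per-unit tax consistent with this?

6.5

Competitive equilibrium: 24.3 − 0.055q = 11 + 0.01q → q* = 204.6154, p* = 13.0462.
A tax t gives Δq = t/0.065 and wedge t, so DWL = t²/0.13.
t²/0.13 = 325 → t² = 42.25 → t = 6.5.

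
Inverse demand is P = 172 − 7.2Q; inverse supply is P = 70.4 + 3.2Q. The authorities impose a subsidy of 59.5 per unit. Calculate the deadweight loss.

170.20

Competitive equilibrium: 172 − 7.2Q = 70.4 + 3.2Q → Q* = 9.76923, P* = 101.66154.
The subsidy lowers effective supply by 59.5: P = 10.9 + 3.2Q.
New quantity: 172 − 7.2Q = 10.9 + 3.2Q → Q' = 15.49038.
Overproduction ΔQ = 15.49038 − 9.76923 = 5.72115; wedge = subsidy = 59.5.
Welfare loss = ½ × 5.72115 × 59.5 = 170.20.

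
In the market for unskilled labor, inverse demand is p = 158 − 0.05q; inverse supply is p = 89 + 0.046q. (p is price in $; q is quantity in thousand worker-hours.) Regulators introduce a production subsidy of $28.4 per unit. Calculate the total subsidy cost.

Competitive equilibrium: 158 − 0.05q = 89 + 0.046q → q* = 718.75, p* = 122.0625.
The subsidy lowers effective supply by 28.4: p = 60.6 + 0.046q.
New quantity: 158 − 0.05q = 60.6 + 0.046q → q' = 1014.5833.
Total subsidy cost = 28.4 × 1014.5833 = $28814.17 thousand.

$28814.17 thousand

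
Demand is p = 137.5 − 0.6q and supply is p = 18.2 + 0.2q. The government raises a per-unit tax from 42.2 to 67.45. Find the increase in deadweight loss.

1730.41

Competitive equilibrium: 137.5 − 0.6q = 18.2 + 0.2q → q* = 149.125, p* = 48.025.
For a per-unit tax t: Δq = t/0.8, so DWL = ½·t·(t/0.8) = t²/1.6.
At t = 42.2: DWL = 1113.025. At t = 67.45: DWL = 2843.439.
Increase = 2843.439 − 1113.025 = 1730.41.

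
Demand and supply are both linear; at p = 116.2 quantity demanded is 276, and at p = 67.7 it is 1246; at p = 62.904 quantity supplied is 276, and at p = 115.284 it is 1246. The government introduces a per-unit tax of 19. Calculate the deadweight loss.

1735.58

Demand slope = (67.7 − 116.2)/(1246 − 276) = −0.05, so p = 130 − 0.05q.
Supply slope = (115.284 − 62.904)/(1246 − 276) = 0.054, so p = 48 + 0.054q.
Competitive equilibrium: 130 − 0.05q = 48 + 0.054q → q* = 788.4615, p* = 90.5769.
With the tax, the buyer price exceeds the seller price by 19: (130 − 0.05q) − (48 + 0.054q) = 19 → q' = 605.7692.
Δq = 788.4615 − 605.7692 = 182.6923; the wedge equals the tax, 19.
Welfare loss = ½ × 182.6923 × 19 = 1735.58.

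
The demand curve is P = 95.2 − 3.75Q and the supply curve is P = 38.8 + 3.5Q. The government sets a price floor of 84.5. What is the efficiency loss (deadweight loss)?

Competitive equilibrium: 95.2 − 3.75Q = 38.8 + 3.5Q → Q* = 7.7793, P* = 66.0276.
At the floor P = 84.5, quantity demanded = (95.2 − 84.5)/3.75 = 2.8533.
Sellers' marginal cost at Q' = 2.8533: 38.8 + 3.5·2.8533 = 48.7866.
ΔQ = 7.7793 − 2.8533 = 4.926; wedge = 84.5 − 48.7866 = 35.7134.
The triangle = ½ × 4.926 × 35.7134 = 87.96.

87.96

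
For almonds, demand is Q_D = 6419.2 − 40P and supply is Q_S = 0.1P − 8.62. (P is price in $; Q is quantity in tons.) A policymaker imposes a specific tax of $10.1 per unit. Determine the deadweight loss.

$5.09

In inverse form: demand P = 160.48 − 0.025Q, supply P = 86.2 + 10Q.
Competitive equilibrium: 160.48 − 0.025Q = 86.2 + 10Q → Q* = 7.4095, P* = 160.2948.
With the tax, the buyer price exceeds the seller price by 10.1: (160.48 − 0.025Q) − (86.2 + 10Q) = 10.1 → Q' = 6.402.
ΔQ = 7.4095 − 6.402 = 1.0075; the wedge equals the tax, 10.1.
DWL = ½ × 1.0075 × 10.1 = $5.09.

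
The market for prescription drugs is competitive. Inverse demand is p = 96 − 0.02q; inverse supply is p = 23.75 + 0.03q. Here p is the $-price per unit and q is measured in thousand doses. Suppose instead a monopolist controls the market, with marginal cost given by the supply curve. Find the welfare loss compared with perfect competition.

$4261.28 thousand

Competitive equilibrium: 96 − 0.02q = 23.75 + 0.03q → q* = 1445, p* = 67.1.
Marginal revenue: MR = 96 − 0.04q. Set MR = MC: 96 − 0.04q = 23.75 + 0.03q → q_m = 1032.142857.
Price p_m = 96 − 0.02·1032.142857 = 75.357143; MC(q_m) = 23.75 + 0.03·1032.142857 = 54.714286.
Competitive q* = 1445, so Δq = 412.857143; wedge = 75.357143 − 54.714286 = 20.642857.
The triangle = ½ × 412.857143 × 20.642857 = $4261.28 thousand.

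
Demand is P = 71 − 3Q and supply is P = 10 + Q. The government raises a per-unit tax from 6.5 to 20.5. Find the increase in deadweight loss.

Competitive equilibrium: 71 − 3Q = 10 + Q → Q* = 15.25, P* = 25.25.
For a per-unit tax t: ΔQ = t/4, so DWL = ½·t·(t/4) = t²/8.
At t = 6.5: DWL = 5.281. At t = 20.5: DWL = 52.531.
Increase = 52.531 − 5.281 = 47.25.

47.25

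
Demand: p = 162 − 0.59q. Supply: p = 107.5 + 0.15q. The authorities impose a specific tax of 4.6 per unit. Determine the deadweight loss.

Competitive equilibrium: 162 − 0.59q = 107.5 + 0.15q → q* = 73.6486, p* = 118.5473.
With the tax, the buyer price exceeds the seller price by 4.6: (162 − 0.59q) − (107.5 + 0.15q) = 4.6 → q' = 67.4324.
Δq = 73.6486 − 67.4324 = 6.2162; the wedge equals the tax, 4.6.
Deadweight loss = ½ × 6.2162 × 4.6 = 14.30.

14.30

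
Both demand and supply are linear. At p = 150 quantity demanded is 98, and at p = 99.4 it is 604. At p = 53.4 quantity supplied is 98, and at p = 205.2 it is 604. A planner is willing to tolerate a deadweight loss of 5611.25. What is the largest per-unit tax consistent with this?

Demand slope = (99.4 − 150)/(604 − 98) = −0.1, so p = 159.8 − 0.1q.
Supply slope = (205.2 − 53.4)/(604 − 98) = 0.3, so p = 24 + 0.3q.
Competitive equilibrium: 159.8 − 0.1q = 24 + 0.3q → q* = 339.5, p* = 125.85.
A tax t gives Δq = t/0.4 and wedge t, so DWL = t²/0.8.
t²/0.8 = 5611.25 → t² = 4489 → t = 67.

67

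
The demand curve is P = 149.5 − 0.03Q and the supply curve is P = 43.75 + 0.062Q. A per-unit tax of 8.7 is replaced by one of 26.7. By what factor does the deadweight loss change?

9.419

Competitive equilibrium: 149.5 − 0.03Q = 43.75 + 0.062Q → Q* = 1149.4565, P* = 115.0163.
For a per-unit tax t: ΔQ = t/0.092, so DWL = ½·t·(t/0.092) = t²/0.184.
At t = 8.7: DWL = 411.359. At t = 26.7: DWL = 3874.402.
Ratio = (26.7/8.7)² = 9.419.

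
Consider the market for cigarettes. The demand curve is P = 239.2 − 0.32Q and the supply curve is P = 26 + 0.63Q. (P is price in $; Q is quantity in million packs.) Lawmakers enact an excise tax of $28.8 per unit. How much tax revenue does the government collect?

Competitive equilibrium: 239.2 − 0.32Q = 26 + 0.63Q → Q* = 224.4211, P* = 167.3853.
With the tax, the buyer price exceeds the seller price by 28.8: (239.2 − 0.32Q) − (26 + 0.63Q) = 28.8 → Q' = 194.1053.
Tax revenue = 28.8 × 194.1053 = $5590.23 million.

$5590.23 million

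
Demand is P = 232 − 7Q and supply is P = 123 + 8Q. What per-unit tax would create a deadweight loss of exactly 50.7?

39

Competitive equilibrium: 232 − 7Q = 123 + 8Q → Q* = 7.2667, P* = 181.1333.
A tax t gives ΔQ = t/15 and wedge t, so DWL = t²/30.
t²/30 = 50.7 → t² = 1521 → t = 39.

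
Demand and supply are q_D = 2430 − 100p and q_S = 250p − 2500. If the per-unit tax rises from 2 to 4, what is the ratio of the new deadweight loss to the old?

4

In inverse form: demand p = 24.3 − 0.01q, supply p = 10 + 0.004q.
Competitive equilibrium: 24.3 − 0.01q = 10 + 0.004q → q* = 1021.4286, p* = 14.0857.
For a per-unit tax t: Δq = t/0.014, so DWL = ½·t·(t/0.014) = t²/0.028.
At t = 2: DWL = 142.857. At t = 4: DWL = 571.429.
Ratio = (4/2)² = 4.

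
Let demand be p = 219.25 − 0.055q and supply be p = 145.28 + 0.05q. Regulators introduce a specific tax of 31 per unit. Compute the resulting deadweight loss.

Competitive equilibrium: 219.25 − 0.055q = 145.28 + 0.05q → q* = 704.4762, p* = 180.5038.
With the tax, the buyer price exceeds the seller price by 31: (219.25 − 0.055q) − (145.28 + 0.05q) = 31 → q' = 409.2381.
Δq = 704.4762 − 409.2381 = 295.2381; the wedge equals the tax, 31.
The triangle = ½ × 295.2381 × 31 = 4576.19.

4576.19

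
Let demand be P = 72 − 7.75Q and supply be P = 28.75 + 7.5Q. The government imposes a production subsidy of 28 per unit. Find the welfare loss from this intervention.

25.70

Competitive equilibrium: 72 − 7.75Q = 28.75 + 7.5Q → Q* = 2.8361, P* = 50.0205.
The subsidy lowers effective supply by 28: P = 0.75 + 7.5Q.
New quantity: 72 − 7.75Q = 0.75 + 7.5Q → Q' = 4.6721.
Overproduction ΔQ = 4.6721 − 2.8361 = 1.836; wedge = subsidy = 28.
Deadweight loss = ½ × 1.836 × 28 = 25.70.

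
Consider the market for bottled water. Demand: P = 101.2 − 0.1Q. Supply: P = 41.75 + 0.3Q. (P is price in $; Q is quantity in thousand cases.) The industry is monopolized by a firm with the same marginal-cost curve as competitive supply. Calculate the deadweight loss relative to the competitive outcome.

Competitive equilibrium: 101.2 − 0.1Q = 41.75 + 0.3Q → Q* = 148.625, P* = 86.3375.
Marginal revenue: MR = 101.2 − 0.2Q. Set MR = MC: 101.2 − 0.2Q = 41.75 + 0.3Q → Q_m = 118.9.
Price P_m = 101.2 − 0.1·118.9 = 89.31; MC(Q_m) = 41.75 + 0.3·118.9 = 77.42.
Competitive Q* = 148.625, so ΔQ = 29.725; wedge = 89.31 − 77.42 = 11.89.
Deadweight loss = ½ × 29.725 × 11.89 = $176.72 thousand.

$176.72 thousand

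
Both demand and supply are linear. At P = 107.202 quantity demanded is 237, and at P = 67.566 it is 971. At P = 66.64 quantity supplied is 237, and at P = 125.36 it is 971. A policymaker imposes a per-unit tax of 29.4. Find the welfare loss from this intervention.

3225.22

Demand slope = (67.566 − 107.202)/(971 − 237) = −0.054, so P = 120 − 0.054Q.
Supply slope = (125.36 − 66.64)/(971 − 237) = 0.08, so P = 47.68 + 0.08Q.
Competitive equilibrium: 120 − 0.054Q = 47.68 + 0.08Q → Q* = 539.7015, P* = 90.8561.
With the tax, the buyer price exceeds the seller price by 29.4: (120 − 0.054Q) − (47.68 + 0.08Q) = 29.4 → Q' = 320.2985.
ΔQ = 539.7015 − 320.2985 = 219.403; the wedge equals the tax, 29.4.
DWL = ½ × 219.403 × 29.4 = 3225.22.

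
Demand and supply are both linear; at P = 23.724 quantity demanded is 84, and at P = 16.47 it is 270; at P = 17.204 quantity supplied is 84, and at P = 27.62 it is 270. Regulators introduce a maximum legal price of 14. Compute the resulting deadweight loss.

752.27

Demand slope = (16.47 − 23.724)/(270 − 84) = −0.039, so P = 27 − 0.039Q.
Supply slope = (27.62 − 17.204)/(270 − 84) = 0.056, so P = 12.5 + 0.056Q.
Competitive equilibrium: 27 − 0.039Q = 12.5 + 0.056Q → Q* = 152.6316, P* = 21.0474.
At the ceiling P = 14, quantity supplied = (14 − 12.5)/0.056 = 26.7857.
Willingness to pay at Q' = 26.7857: 27 − 0.039·26.7857 = 25.9554.
ΔQ = 152.6316 − 26.7857 = 125.8459; wedge = 25.9554 − 14 = 11.9554.
Deadweight loss = ½ × 125.8459 × 11.9554 = 752.27.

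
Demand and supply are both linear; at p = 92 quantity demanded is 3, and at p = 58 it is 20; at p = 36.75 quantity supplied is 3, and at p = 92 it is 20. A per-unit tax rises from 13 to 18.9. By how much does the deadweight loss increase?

17.92

Demand slope = (58 − 92)/(20 − 3) = −2, so p = 98 − 2q.
Supply slope = (92 − 36.75)/(20 − 3) = 3.25, so p = 27 + 3.25q.
Competitive equilibrium: 98 − 2q = 27 + 3.25q → q* = 13.5238, p* = 70.9524.
For a per-unit tax t: Δq = t/5.25, so DWL = ½·t·(t/5.25) = t²/10.5.
At t = 13: DWL = 16.0952. At t = 18.9: DWL = 34.02.
Increase = 34.02 − 16.0952 = 17.92.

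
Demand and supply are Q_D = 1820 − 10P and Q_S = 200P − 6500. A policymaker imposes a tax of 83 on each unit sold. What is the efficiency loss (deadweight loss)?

32804.76

In inverse form: demand P = 182 − 0.1Q, supply P = 32.5 + 0.005Q.
Competitive equilibrium: 182 − 0.1Q = 32.5 + 0.005Q → Q* = 1423.8095, P* = 39.619.
With the tax, the buyer price exceeds the seller price by 83: (182 − 0.1Q) − (32.5 + 0.005Q) = 83 → Q' = 633.3333.
ΔQ = 1423.8095 − 633.3333 = 790.4762; the wedge equals the tax, 83.
Deadweight loss = ½ × 790.4762 × 83 = 32804.76.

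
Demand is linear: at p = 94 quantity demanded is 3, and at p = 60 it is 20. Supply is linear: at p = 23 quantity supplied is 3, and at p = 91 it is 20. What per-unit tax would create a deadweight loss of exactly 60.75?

Demand slope = (60 − 94)/(20 − 3) = −2, so p = 100 − 2q.
Supply slope = (91 − 23)/(20 − 3) = 4, so p = 11 + 4q.
Competitive equilibrium: 100 − 2q = 11 + 4q → q* = 14.8333, p* = 70.3333.
A tax t gives Δq = t/6 and wedge t, so DWL = t²/12.
t²/12 = 60.75 → t² = 729 → t = 27.

27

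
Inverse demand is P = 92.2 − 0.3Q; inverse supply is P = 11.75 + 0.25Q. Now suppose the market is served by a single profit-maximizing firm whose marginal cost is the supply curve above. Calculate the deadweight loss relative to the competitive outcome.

Competitive equilibrium: 92.2 − 0.3Q = 11.75 + 0.25Q → Q* = 146.2727, P* = 48.3182.
Marginal revenue: MR = 92.2 − 0.6Q. Set MR = MC: 92.2 − 0.6Q = 11.75 + 0.25Q → Q_m = 94.6471.
Price P_m = 92.2 − 0.3·94.6471 = 63.8059; MC(Q_m) = 11.75 + 0.25·94.6471 = 35.4118.
Competitive Q* = 146.2727, so ΔQ = 51.6256; wedge = 63.8059 − 35.4118 = 28.3941.
Welfare loss = ½ × 51.6256 × 28.3941 = 732.93.

732.93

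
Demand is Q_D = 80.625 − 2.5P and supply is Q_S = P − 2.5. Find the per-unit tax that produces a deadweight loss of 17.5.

7

In inverse form: demand P = 32.25 − 0.4Q, supply P = 2.5 + Q.
Competitive equilibrium: 32.25 − 0.4Q = 2.5 + Q → Q* = 21.25, P* = 23.75.
A tax t gives ΔQ = t/1.4 and wedge t, so DWL = t²/2.8.
t²/2.8 = 17.5 → t² = 49 → t = 7.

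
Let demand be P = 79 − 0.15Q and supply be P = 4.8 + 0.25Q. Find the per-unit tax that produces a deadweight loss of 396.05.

Competitive equilibrium: 79 − 0.15Q = 4.8 + 0.25Q → Q* = 185.5, P* = 51.175.
A tax t gives ΔQ = t/0.4 and wedge t, so DWL = t²/0.8.
t²/0.8 = 396.05 → t² = 316.84 → t = 17.8.

17.8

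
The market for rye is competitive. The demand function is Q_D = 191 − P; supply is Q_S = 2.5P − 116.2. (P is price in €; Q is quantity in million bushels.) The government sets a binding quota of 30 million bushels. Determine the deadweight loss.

€3753.70 million

In inverse form: demand P = 191 − Q, supply P = 46.48 + 0.4Q.
Competitive equilibrium: 191 − Q = 46.48 + 0.4Q → Q* = 103.2286, P* = 87.7714.
At Q = 30: demand price = 191 − 1·30 = 161; supply price = 46.48 + 0.4·30 = 58.48.
ΔQ = 103.2286 − 30 = 73.2286; wedge = 161 − 58.48 = 102.52.
DWL = ½ × 73.2286 × 102.52 = €3753.70 million.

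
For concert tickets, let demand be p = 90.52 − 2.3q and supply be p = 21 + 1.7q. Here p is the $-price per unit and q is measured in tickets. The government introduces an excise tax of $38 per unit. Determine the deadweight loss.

$180.50

Competitive equilibrium: 90.52 − 2.3q = 21 + 1.7q → q* = 17.38, p* = 50.546.
With the tax, the buyer price exceeds the seller price by 38: (90.52 − 2.3q) − (21 + 1.7q) = 38 → q' = 7.88.
Δq = 17.38 − 7.88 = 9.5; the wedge equals the tax, 38.
Welfare loss = ½ × 9.5 × 38 = $180.50.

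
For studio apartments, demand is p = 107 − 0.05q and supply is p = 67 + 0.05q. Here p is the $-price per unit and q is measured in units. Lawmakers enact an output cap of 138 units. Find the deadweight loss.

Competitive equilibrium: 107 − 0.05q = 67 + 0.05q → q* = 400, p* = 87.
At q = 138: demand price = 107 − 0.05·138 = 100.1; supply price = 67 + 0.05·138 = 73.9.
Δq = 400 − 138 = 262; wedge = 100.1 − 73.9 = 26.2.
Welfare loss = ½ × 262 × 26.2 = $3432.20.

$3432.20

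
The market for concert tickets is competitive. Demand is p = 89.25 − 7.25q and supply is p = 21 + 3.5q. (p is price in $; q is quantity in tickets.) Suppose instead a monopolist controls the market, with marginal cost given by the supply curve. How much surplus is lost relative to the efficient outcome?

$35.15

Competitive equilibrium: 89.25 − 7.25q = 21 + 3.5q → q* = 6.3488, p* = 43.2209.
Marginal revenue: MR = 89.25 − 14.5q. Set MR = MC: 89.25 − 14.5q = 21 + 3.5q → q_m = 3.7917.
Price p_m = 89.25 − 7.25·3.7917 = 61.7602; MC(q_m) = 21 + 3.5·3.7917 = 34.271.
Competitive q* = 6.3488, so Δq = 2.5571; wedge = 61.7602 − 34.271 = 27.4892.
DWL = ½ × 2.5571 × 27.4892 = $35.15.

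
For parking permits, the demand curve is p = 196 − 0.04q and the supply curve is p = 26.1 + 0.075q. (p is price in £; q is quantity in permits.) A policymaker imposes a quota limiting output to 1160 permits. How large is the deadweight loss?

£5792.39

Competitive equilibrium: 196 − 0.04q = 26.1 + 0.075q → q* = 1477.3913, p* = 136.9043.
At q = 1160: demand price = 196 − 0.04·1160 = 149.6; supply price = 26.1 + 0.075·1160 = 113.1.
Δq = 1477.3913 − 1160 = 317.3913; wedge = 149.6 − 113.1 = 36.5.
Deadweight loss = ½ × 317.3913 × 36.5 = £5792.39.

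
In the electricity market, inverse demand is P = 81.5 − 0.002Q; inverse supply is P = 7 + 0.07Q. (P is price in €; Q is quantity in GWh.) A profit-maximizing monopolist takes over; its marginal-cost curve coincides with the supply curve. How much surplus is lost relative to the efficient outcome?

€28.15

Competitive equilibrium: 81.5 − 0.002Q = 7 + 0.07Q → Q* = 1034.7222, P* = 79.4306.
Marginal revenue: MR = 81.5 − 0.004Q. Set MR = MC: 81.5 − 0.004Q = 7 + 0.07Q → Q_m = 1006.7568.
Price P_m = 81.5 − 0.002·1006.7568 = 79.4865; MC(Q_m) = 7 + 0.07·1006.7568 = 77.473.
Competitive Q* = 1034.7222, so ΔQ = 27.9654; wedge = 79.4865 − 77.473 = 2.0135.
Deadweight loss = ½ × 27.9654 × 2.0135 = €28.15.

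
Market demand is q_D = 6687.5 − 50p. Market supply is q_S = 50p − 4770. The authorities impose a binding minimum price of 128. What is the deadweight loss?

9011.53

In inverse form: demand p = 133.75 − 0.02q, supply p = 95.4 + 0.02q.
Competitive equilibrium: 133.75 − 0.02q = 95.4 + 0.02q → q* = 958.75, p* = 114.575.
At the floor p = 128, quantity demanded = (133.75 − 128)/0.02 = 287.5.
Sellers' marginal cost at q' = 287.5: 95.4 + 0.02·287.5 = 101.15.
Δq = 958.75 − 287.5 = 671.25; wedge = 128 − 101.15 = 26.85.
Welfare loss = ½ × 671.25 × 26.85 = 9011.53.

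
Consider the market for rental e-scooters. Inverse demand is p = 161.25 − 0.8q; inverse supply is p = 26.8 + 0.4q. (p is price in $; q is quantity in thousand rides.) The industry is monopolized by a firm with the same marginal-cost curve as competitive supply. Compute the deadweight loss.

$1205.12 thousand

Competitive equilibrium: 161.25 − 0.8q = 26.8 + 0.4q → q* = 112.0417, p* = 71.6167.
Marginal revenue: MR = 161.25 − 1.6q. Set MR = MC: 161.25 − 1.6q = 26.8 + 0.4q → q_m = 67.225.
Price p_m = 161.25 − 0.8·67.225 = 107.47; MC(q_m) = 26.8 + 0.4·67.225 = 53.69.
Competitive q* = 112.0417, so Δq = 44.8167; wedge = 107.47 − 53.69 = 53.78.
DWL = ½ × 44.8167 × 53.78 = $1205.12 thousand.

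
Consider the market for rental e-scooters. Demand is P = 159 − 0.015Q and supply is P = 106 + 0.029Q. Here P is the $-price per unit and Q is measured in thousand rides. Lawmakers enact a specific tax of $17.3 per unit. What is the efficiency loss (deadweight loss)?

Competitive equilibrium: 159 − 0.015Q = 106 + 0.029Q → Q* = 1204.5455, P* = 140.9318.
With the tax, the buyer price exceeds the seller price by 17.3: (159 − 0.015Q) − (106 + 0.029Q) = 17.3 → Q' = 811.3636.
ΔQ = 1204.5455 − 811.3636 = 393.1819; the wedge equals the tax, 17.3.
Deadweight loss = ½ × 393.1819 × 17.3 = $3401.02 thousand.

$3401.02 thousand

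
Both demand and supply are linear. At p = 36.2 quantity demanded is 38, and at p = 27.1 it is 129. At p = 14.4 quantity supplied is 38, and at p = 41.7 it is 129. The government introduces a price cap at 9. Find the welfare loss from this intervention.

1051.25

Demand slope = (27.1 − 36.2)/(129 − 38) = −0.1, so p = 40 − 0.1q.
Supply slope = (41.7 − 14.4)/(129 − 38) = 0.3, so p = 3 + 0.3q.
Competitive equilibrium: 40 − 0.1q = 3 + 0.3q → q* = 92.5, p* = 30.75.
At the ceiling p = 9, quantity supplied = (9 − 3)/0.3 = 20.
Willingness to pay at q' = 20: 40 − 0.1·20 = 38.
Δq = 92.5 − 20 = 72.5; wedge = 38 − 9 = 29.
DWL = ½ × 72.5 × 29 = 1051.25.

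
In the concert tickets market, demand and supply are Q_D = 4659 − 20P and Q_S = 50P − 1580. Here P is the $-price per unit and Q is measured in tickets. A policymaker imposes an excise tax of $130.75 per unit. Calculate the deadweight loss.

$122111.16

In inverse form: demand P = 232.95 − 0.05Q, supply P = 31.6 + 0.02Q.
Competitive equilibrium: 232.95 − 0.05Q = 31.6 + 0.02Q → Q* = 2876.4286, P* = 89.1286.
With the tax, the buyer price exceeds the seller price by 130.75: (232.95 − 0.05Q) − (31.6 + 0.02Q) = 130.75 → Q' = 1008.5714.
ΔQ = 2876.4286 − 1008.5714 = 1867.8572; the wedge equals the tax, 130.75.
Welfare loss = ½ × 1867.8572 × 130.75 = $122111.16.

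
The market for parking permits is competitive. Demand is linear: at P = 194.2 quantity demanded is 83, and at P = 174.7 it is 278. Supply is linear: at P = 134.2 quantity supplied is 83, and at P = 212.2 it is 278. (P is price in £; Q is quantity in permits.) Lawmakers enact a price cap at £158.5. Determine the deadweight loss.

£877.64

Demand slope = (174.7 − 194.2)/(278 − 83) = −0.1, so P = 202.5 − 0.1Q.
Supply slope = (212.2 − 134.2)/(278 − 83) = 0.4, so P = 101 + 0.4Q.
Competitive equilibrium: 202.5 − 0.1Q = 101 + 0.4Q → Q* = 203, P* = 182.2.
At the ceiling P = 158.5, quantity supplied = (158.5 − 101)/0.4 = 143.75.
Willingness to pay at Q' = 143.75: 202.5 − 0.1·143.75 = 188.125.
ΔQ = 203 − 143.75 = 59.25; wedge = 188.125 − 158.5 = 29.625.
DWL = ½ × 59.25 × 29.625 = £877.64.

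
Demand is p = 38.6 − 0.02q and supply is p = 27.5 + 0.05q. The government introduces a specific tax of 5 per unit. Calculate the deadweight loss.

178.57

Competitive equilibrium: 38.6 − 0.02q = 27.5 + 0.05q → q* = 158.5714, p* = 35.4286.
With the tax, the buyer price exceeds the seller price by 5: (38.6 − 0.02q) − (27.5 + 0.05q) = 5 → q' = 87.1429.
Δq = 158.5714 − 87.1429 = 71.4285; the wedge equals the tax, 5.
Welfare loss = ½ × 71.4285 × 5 = 178.57.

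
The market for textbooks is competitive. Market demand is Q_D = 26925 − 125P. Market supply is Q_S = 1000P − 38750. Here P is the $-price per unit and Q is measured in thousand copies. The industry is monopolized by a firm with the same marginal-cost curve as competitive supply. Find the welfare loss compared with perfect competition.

$383916.62 thousand

In inverse form: demand P = 215.4 − 0.008Q, supply P = 38.75 + 0.001Q.
Competitive equilibrium: 215.4 − 0.008Q = 38.75 + 0.001Q → Q* = 19627.777778, P* = 58.377778.
Marginal revenue: MR = 215.4 − 0.016Q. Set MR = MC: 215.4 − 0.016Q = 38.75 + 0.001Q → Q_m = 10391.176471.
Price P_m = 215.4 − 0.008·10391.176471 = 132.270588; MC(Q_m) = 38.75 + 0.001·10391.176471 = 49.141176.
Competitive Q* = 19627.777778, so ΔQ = 9236.601307; wedge = 132.270588 − 49.141176 = 83.129412.
Welfare loss = ½ × 9236.601307 × 83.129412 = $383916.62 thousand.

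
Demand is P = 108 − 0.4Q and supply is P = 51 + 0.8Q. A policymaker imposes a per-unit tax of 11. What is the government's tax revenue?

421.67

Competitive equilibrium: 108 − 0.4Q = 51 + 0.8Q → Q* = 47.5, P* = 89.
With the tax, the buyer price exceeds the seller price by 11: (108 − 0.4Q) − (51 + 0.8Q) = 11 → Q' = 38.3333.
Tax revenue = 11 × 38.3333 = 421.67.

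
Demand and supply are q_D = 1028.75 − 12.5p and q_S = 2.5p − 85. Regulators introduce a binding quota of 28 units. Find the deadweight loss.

In inverse form: demand p = 82.3 − 0.08q, supply p = 34 + 0.4q.
Competitive equilibrium: 82.3 − 0.08q = 34 + 0.4q → q* = 100.625, p* = 74.25.
At q = 28: demand price = 82.3 − 0.08·28 = 80.06; supply price = 34 + 0.4·28 = 45.2.
Δq = 100.625 − 28 = 72.625; wedge = 80.06 − 45.2 = 34.86.
The triangle = ½ × 72.625 × 34.86 = 1265.85.

1265.85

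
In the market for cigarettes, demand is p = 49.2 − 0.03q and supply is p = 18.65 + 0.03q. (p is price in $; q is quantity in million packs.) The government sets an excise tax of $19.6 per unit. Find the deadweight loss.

$3201.33 million

Competitive equilibrium: 49.2 − 0.03q = 18.65 + 0.03q → q* = 509.1667, p* = 33.925.
With the tax, the buyer price exceeds the seller price by 19.6: (49.2 − 0.03q) − (18.65 + 0.03q) = 19.6 → q' = 182.5.
Δq = 509.1667 − 182.5 = 326.6667; the wedge equals the tax, 19.6.
Welfare loss = ½ × 326.6667 × 19.6 = $3201.33 million.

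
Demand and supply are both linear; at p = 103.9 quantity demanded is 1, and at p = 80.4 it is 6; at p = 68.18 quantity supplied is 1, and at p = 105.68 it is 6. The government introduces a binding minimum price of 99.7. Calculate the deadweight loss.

25.24

Demand slope = (80.4 − 103.9)/(6 − 1) = −4.7, so p = 108.6 − 4.7q.
Supply slope = (105.68 − 68.18)/(6 − 1) = 7.5, so p = 60.68 + 7.5q.
Competitive equilibrium: 108.6 − 4.7q = 60.68 + 7.5q → q* = 3.9279, p* = 90.139.
At the floor p = 99.7, quantity demanded = (108.6 − 99.7)/4.7 = 1.8936.
Sellers' marginal cost at q' = 1.8936: 60.68 + 7.5·1.8936 = 74.882.
Δq = 3.9279 − 1.8936 = 2.0343; wedge = 99.7 − 74.882 = 24.818.
Deadweight loss = ½ × 2.0343 × 24.818 = 25.24.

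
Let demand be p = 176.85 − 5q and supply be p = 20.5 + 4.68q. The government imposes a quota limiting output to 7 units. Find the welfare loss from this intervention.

Competitive equilibrium: 176.85 − 5q = 20.5 + 4.68q → q* = 16.1519, p* = 96.0907.
At q = 7: demand price = 176.85 − 5·7 = 141.85; supply price = 20.5 + 4.68·7 = 53.26.
Δq = 16.1519 − 7 = 9.1519; wedge = 141.85 − 53.26 = 88.59.
Deadweight loss = ½ × 9.1519 × 88.59 = 405.38.

405.38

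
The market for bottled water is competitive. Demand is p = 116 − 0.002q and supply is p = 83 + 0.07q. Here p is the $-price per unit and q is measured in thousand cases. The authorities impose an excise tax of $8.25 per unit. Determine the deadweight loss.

$472.66 thousand

Competitive equilibrium: 116 − 0.002q = 83 + 0.07q → q* = 458.3333, p* = 115.0833.
With the tax, the buyer price exceeds the seller price by 8.25: (116 − 0.002q) − (83 + 0.07q) = 8.25 → q' = 343.75.
Δq = 458.3333 − 343.75 = 114.5833; the wedge equals the tax, 8.25.
DWL = ½ × 114.5833 × 8.25 = $472.66 thousand.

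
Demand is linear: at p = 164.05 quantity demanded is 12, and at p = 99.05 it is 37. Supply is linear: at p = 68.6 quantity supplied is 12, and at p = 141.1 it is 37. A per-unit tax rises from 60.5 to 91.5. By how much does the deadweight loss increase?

Demand slope = (99.05 − 164.05)/(37 − 12) = −2.6, so p = 195.25 − 2.6q.
Supply slope = (141.1 − 68.6)/(37 − 12) = 2.9, so p = 33.8 + 2.9q.
Competitive equilibrium: 195.25 − 2.6q = 33.8 + 2.9q → q* = 29.3545, p* = 118.9282.
For a per-unit tax t: Δq = t/5.5, so DWL = ½·t·(t/5.5) = t²/11.
At t = 60.5: DWL = 332.75. At t = 91.5: DWL = 761.114.
Increase = 761.114 − 332.75 = 428.36.

428.36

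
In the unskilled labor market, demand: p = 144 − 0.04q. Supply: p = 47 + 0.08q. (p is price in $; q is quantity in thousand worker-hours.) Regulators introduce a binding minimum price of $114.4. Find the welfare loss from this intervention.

$280.17 thousand

Competitive equilibrium: 144 − 0.04q = 47 + 0.08q → q* = 808.3333, p* = 111.6667.
At the floor p = 114.4, quantity demanded = (144 − 114.4)/0.04 = 740.
Sellers' marginal cost at q' = 740: 47 + 0.08·740 = 106.2.
Δq = 808.3333 − 740 = 68.3333; wedge = 114.4 − 106.2 = 8.2.
Deadweight loss = ½ × 68.3333 × 8.2 = $280.17 thousand.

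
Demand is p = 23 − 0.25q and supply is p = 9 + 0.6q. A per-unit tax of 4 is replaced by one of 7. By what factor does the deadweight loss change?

3.0625

Competitive equilibrium: 23 − 0.25q = 9 + 0.6q → q* = 16.4706, p* = 18.8824.
For a per-unit tax t: Δq = t/0.85, so DWL = ½·t·(t/0.85) = t²/1.7.
At t = 4: DWL = 9.412. At t = 7: DWL = 28.824.
Ratio = (7/4)² = 3.0625.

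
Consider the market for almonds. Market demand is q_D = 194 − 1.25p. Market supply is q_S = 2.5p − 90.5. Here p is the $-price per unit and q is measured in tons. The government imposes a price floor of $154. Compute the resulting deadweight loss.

$5723.27

In inverse form: demand p = 155.2 − 0.8q, supply p = 36.2 + 0.4q.
Competitive equilibrium: 155.2 − 0.8q = 36.2 + 0.4q → q* = 99.1667, p* = 75.8667.
At the floor p = 154, quantity demanded = (155.2 − 154)/0.8 = 1.5.
Sellers' marginal cost at q' = 1.5: 36.2 + 0.4·1.5 = 36.8.
Δq = 99.1667 − 1.5 = 97.6667; wedge = 154 − 36.8 = 117.2.
Welfare loss = ½ × 97.6667 × 117.2 = $5723.27.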